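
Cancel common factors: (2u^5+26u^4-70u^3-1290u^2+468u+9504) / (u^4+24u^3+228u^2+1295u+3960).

(2u^3-12u^2-18u+108)/(u^2+5u+45)

Repeated division with remainder:
  2u^5+26u^4-70u^3-1290u^2+468u+9504 = (2u-22)(u^4+24u^3+228u^2+1295u+3960) + (2u^3+1136u^2+21038u+96624)
  u^4+24u^3+228u^2+1295u+3960 = ((1/2)u-272)(2u^3+1136u^2+21038u+96624) + (298701u^2+5675319u+26285688)
  2u^3+1136u^2+21038u+96624 = ((2/298701)u+122/33189)(298701u^2+5675319u+26285688) + (0)
Last nonzero remainder: 298701u^2+5675319u+26285688. Dividing through by 298701 gives the monic gcd u^2+19u+88.
Cancel u^2+19u+88 from numerator and denominator to get the reduced form.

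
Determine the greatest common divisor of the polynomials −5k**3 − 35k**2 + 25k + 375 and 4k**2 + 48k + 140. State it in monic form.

By polynomial division,
  −5k**3 − 35k**2 + 25k + 375 = (−(5/4)k + 25/4)(4k**2 + 48k + 140) + (−100k − 500)
  4k**2 + 48k + 140 = (−(1/25)k − 7/25)(−100k − 500) + (0)
Last nonzero remainder: −100k − 500. Dividing through by −100 gives the monic gcd k + 5.

k + 5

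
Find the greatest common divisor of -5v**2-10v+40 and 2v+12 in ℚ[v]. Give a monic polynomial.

1

Apply the Euclidean algorithm:
  -5v**2-10v+40 = (-(5/2)v+10)(2v+12) + (-80)
  2v+12 = (-(1/40)v-3/20)(-80) + (0)
The last nonzero remainder is the constant -80, so the polynomials are coprime and gcd = 1.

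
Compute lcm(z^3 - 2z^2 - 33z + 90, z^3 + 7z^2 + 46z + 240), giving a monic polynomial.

Euclidean algorithm in ℚ[z]:
  z^3 - 2z^2 - 33z + 90 = (z^3 + 7z^2 + 46z + 240) + (-9z^2 - 79z - 150)
  z^3 + 7z^2 + 46z + 240 = (-(1/9)z + 16/81)(-9z^2 - 79z - 150) + ((3640/81)z + 7280/27)
  -9z^2 - 79z - 150 = (-(729/3640)z - 405/728)((3640/81)z + 7280/27) + (0)
Last nonzero remainder: (3640/81)z + 7280/27. Dividing through by 3640/81 gives the monic gcd z + 6.
Then lcm(f, g) = f·g / gcd(f, g); expanding and making the result monic gives the answer.

z^5 - z^4 + 5z^3 - 23z^2 - 1230z + 3600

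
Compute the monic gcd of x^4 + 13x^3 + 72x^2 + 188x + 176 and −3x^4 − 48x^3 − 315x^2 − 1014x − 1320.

x^3 + 11x^2 + 50x + 88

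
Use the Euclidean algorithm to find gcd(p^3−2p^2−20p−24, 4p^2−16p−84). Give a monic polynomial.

1

Apply the Euclidean algorithm:
  p^3−2p^2−20p−24 = ((1/4)p+1/2)(4p^2−16p−84) + (9p+18)
  4p^2−16p−84 = ((4/9)p−8/3)(9p+18) + (−36)
  9p+18 = (−(1/4)p−1/2)(−36) + (0)
The last nonzero remainder is the constant −36, so the polynomials are coprime and gcd = 1.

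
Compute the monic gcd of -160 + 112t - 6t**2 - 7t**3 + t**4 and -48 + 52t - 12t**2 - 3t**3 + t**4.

Euclidean algorithm in ℚ[t]:
  t**4 - 7t**3 - 6t**2 + 112t - 160 = (t**4 - 3t**3 - 12t**2 + 52t - 48) + (-4t**3 + 6t**2 + 60t - 112)
  t**4 - 3t**3 - 12t**2 + 52t - 48 = (-(1/4)t + 3/8)(-4t**3 + 6t**2 + 60t - 112) + ((3/4)t**2 + (3/2)t - 6)
  -4t**3 + 6t**2 + 60t - 112 = (-(16/3)t + 56/3)((3/4)t**2 + (3/2)t - 6) + (0)
Last nonzero remainder: (3/4)t**2 + (3/2)t - 6. Dividing through by 3/4 gives the monic gcd t**2 + 2t - 8.

-8 + 2t + t**2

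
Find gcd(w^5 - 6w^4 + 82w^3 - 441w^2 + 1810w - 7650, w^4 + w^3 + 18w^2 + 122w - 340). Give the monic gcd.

Apply the Euclidean algorithm:
  w^5 - 6w^4 + 82w^3 - 441w^2 + 1810w - 7650 = (w - 7)(w^4 + w^3 + 18w^2 + 122w - 340) + (71w^3 - 437w^2 + 3004w - 10030)
  w^4 + w^3 + 18w^2 + 122w - 340 = ((1/71)w + 508/5041)(71w^3 - 437w^2 + 3004w - 10030) + ((99450/5041)w^2 - (198900/5041)w + 3381300/5041)
  71w^3 - 437w^2 + 3004w - 10030 = ((357911/99450)w - 297419/19890)((99450/5041)w^2 - (198900/5041)w + 3381300/5041) + (0)
Last nonzero remainder: (99450/5041)w^2 - (198900/5041)w + 3381300/5041. Dividing through by 99450/5041 gives the monic gcd w^2 - 2w + 34.

w^2 - 2w + 34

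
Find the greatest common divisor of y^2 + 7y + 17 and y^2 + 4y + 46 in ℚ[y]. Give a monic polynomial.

Repeated division with remainder:
  y^2 + 7y + 17 = (y^2 + 4y + 46) + (3y - 29)
  y^2 + 4y + 46 = ((1/3)y + 41/9)(3y - 29) + (1603/9)
  3y - 29 = ((27/1603)y - 261/1603)(1603/9) + (0)
The last nonzero remainder is the constant 1603/9, so the polynomials are coprime and gcd = 1.

1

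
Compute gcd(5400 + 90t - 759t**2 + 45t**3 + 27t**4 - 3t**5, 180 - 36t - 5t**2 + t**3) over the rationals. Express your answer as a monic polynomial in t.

30 - 11t + t**2

Repeated division with remainder:
  -3t**5 + 27t**4 + 45t**3 - 759t**2 + 90t + 5400 = (-3t**2 + 12t - 3)(t**3 - 5t**2 - 36t + 180) + (198t**2 - 2178t + 5940)
  t**3 - 5t**2 - 36t + 180 = ((1/198)t + 1/33)(198t**2 - 2178t + 5940) + (0)
Last nonzero remainder: 198t**2 - 2178t + 5940. Dividing through by 198 gives the monic gcd t**2 - 11t + 30.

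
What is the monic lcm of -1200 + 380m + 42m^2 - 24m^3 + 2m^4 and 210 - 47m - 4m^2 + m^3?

Apply the Euclidean algorithm:
  2m^4 - 24m^3 + 42m^2 + 380m - 1200 = (2m - 16)(m^3 - 4m^2 - 47m + 210) + (72m^2 - 792m + 2160)
  m^3 - 4m^2 - 47m + 210 = ((1/72)m + 7/72)(72m^2 - 792m + 2160) + (0)
Last nonzero remainder: 72m^2 - 792m + 2160. Dividing through by 72 gives the monic gcd m^2 - 11m + 30.
Then lcm(f, g) = f·g / gcd(f, g); expanding and making the result monic gives the answer.

-4200 + 730m + 337m^2 - 63m^3 - 5m^4 + m^5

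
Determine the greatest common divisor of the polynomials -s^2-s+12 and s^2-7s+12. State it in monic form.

s-3

Euclidean algorithm in ℚ[s]:
  -s^2-s+12 = (-1)(s^2-7s+12) + (-8s+24)
  s^2-7s+12 = (-(1/8)s+1/2)(-8s+24) + (0)
Last nonzero remainder: -8s+24. Dividing through by -8 gives the monic gcd s-3.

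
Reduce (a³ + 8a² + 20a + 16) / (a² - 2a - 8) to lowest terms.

Apply the Euclidean algorithm:
  a³ + 8a² + 20a + 16 = (a + 10)(a² - 2a - 8) + (48a + 96)
  a² - 2a - 8 = ((1/48)a - 1/12)(48a + 96) + (0)
Last nonzero remainder: 48a + 96. Dividing through by 48 gives the monic gcd a + 2.
Cancel a + 2 from numerator and denominator to get the reduced form.

(a² + 6a + 8)/(a - 4)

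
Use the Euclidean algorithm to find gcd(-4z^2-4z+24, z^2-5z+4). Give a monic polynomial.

1

By polynomial division,
  -4z^2-4z+24 = (-4)(z^2-5z+4) + (-24z+40)
  z^2-5z+4 = (-(1/24)z+5/36)(-24z+40) + (-14/9)
  -24z+40 = ((108/7)z-180/7)(-14/9) + (0)
The last nonzero remainder is the constant -14/9, so the polynomials are coprime and gcd = 1.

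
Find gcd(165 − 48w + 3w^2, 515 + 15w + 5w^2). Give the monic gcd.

1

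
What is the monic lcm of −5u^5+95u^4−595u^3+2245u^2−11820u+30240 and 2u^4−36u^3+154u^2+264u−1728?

Euclidean algorithm in ℚ[u]:
  −5u^5+95u^4−595u^3+2245u^2−11820u+30240 = (−(5/2)u+5/2)(2u^4−36u^3+154u^2+264u−1728) + (−120u^3+2520u^2−16800u+34560)
  2u^4−36u^3+154u^2+264u−1728 = (−(1/60)u−1/20)(−120u^3+2520u^2−16800u+34560) + (0)
Last nonzero remainder: −120u^3+2520u^2−16800u+34560. Dividing through by −120 gives the monic gcd u^3−21u^2+140u−288.
Then lcm(f, g) = f·g / gcd(f, g); expanding and making the result monic gives the answer.

u^6−16u^5+62u^4−92u^3+1017u^2+1044u−18144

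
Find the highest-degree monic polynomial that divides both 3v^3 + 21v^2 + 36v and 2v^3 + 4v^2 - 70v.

v

By polynomial division,
  3v^3 + 21v^2 + 36v = (3/2)(2v^3 + 4v^2 - 70v) + (15v^2 + 141v)
  2v^3 + 4v^2 - 70v = ((2/15)v - 74/75)(15v^2 + 141v) + ((1728/25)v)
  15v^2 + 141v = ((125/576)v + 1175/576)((1728/25)v) + (0)
Last nonzero remainder: (1728/25)v. Dividing through by 1728/25 gives the monic gcd v.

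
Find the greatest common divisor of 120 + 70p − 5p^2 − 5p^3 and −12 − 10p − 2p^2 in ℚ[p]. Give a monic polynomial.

6 + 5p + p^2

By polynomial division,
  −5p^3 − 5p^2 + 70p + 120 = ((5/2)p − 10)(−2p^2 − 10p − 12) + (0)
Last nonzero remainder: −2p^2 − 10p − 12. Dividing through by −2 gives the monic gcd p^2 + 5p + 6.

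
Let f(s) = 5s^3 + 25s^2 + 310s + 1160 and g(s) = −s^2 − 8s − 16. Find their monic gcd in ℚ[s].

Euclidean algorithm in ℚ[s]:
  5s^3 + 25s^2 + 310s + 1160 = (−5s + 15)(−s^2 − 8s − 16) + (350s + 1400)
  −s^2 − 8s − 16 = (−(1/350)s − 2/175)(350s + 1400) + (0)
Last nonzero remainder: 350s + 1400. Dividing through by 350 gives the monic gcd s + 4.

s + 4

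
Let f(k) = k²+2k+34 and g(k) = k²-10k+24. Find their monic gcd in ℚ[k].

1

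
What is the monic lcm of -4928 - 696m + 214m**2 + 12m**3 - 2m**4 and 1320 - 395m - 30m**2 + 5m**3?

-7392 + 1420m + 669m**2 - 89m**3 - 9m**4 + m**5

Apply the Euclidean algorithm:
  -2m**4 + 12m**3 + 214m**2 - 696m - 4928 = (-(2/5)m)(5m**3 - 30m**2 - 395m + 1320) + (56m**2 - 168m - 4928)
  5m**3 - 30m**2 - 395m + 1320 = ((5/56)m - 15/56)(56m**2 - 168m - 4928) + (0)
Last nonzero remainder: 56m**2 - 168m - 4928. Dividing through by 56 gives the monic gcd m**2 - 3m - 88.
Then lcm(f, g) = f·g / gcd(f, g); expanding and making the result monic gives the answer.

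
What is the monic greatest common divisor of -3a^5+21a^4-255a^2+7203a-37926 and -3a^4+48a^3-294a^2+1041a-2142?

Repeated division with remainder:
  -3a^5+21a^4-255a^2+7203a-37926 = (a+9)(-3a^4+48a^3-294a^2+1041a-2142) + (-138a^3+1350a^2-24a-18648)
  -3a^4+48a^3-294a^2+1041a-2142 = ((1/46)a-143/1058)(-138a^3+1350a^2-24a-18648) + (-(58725/529)a^2+(763425/529)a-2466450/529)
  -138a^3+1350a^2-24a-18648 = ((24334/19575)a+78292/19575)(-(58725/529)a^2+(763425/529)a-2466450/529) + (0)
Last nonzero remainder: -(58725/529)a^2+(763425/529)a-2466450/529. Dividing through by -58725/529 gives the monic gcd a^2-13a+42.

a^2-13a+42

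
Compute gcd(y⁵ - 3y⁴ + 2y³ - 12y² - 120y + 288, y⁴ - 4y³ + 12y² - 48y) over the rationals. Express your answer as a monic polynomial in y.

Euclidean algorithm in ℚ[y]:
  y⁵ - 3y⁴ + 2y³ - 12y² - 120y + 288 = (y + 1)(y⁴ - 4y³ + 12y² - 48y) + (-6y³ + 24y² - 72y + 288)
  y⁴ - 4y³ + 12y² - 48y = (-(1/6)y)(-6y³ + 24y² - 72y + 288) + (0)
Last nonzero remainder: -6y³ + 24y² - 72y + 288. Dividing through by -6 gives the monic gcd y³ - 4y² + 12y - 48.

y³ - 4y² + 12y - 48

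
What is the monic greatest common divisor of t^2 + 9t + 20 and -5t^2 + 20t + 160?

t + 4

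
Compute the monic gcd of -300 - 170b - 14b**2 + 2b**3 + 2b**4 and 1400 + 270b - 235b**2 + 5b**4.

-10 - 3b + b**2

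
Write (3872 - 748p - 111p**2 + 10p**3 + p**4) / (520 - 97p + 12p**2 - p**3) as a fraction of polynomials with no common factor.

(484 - 33p - 18p**2 - p**3)/(65 - 4p + p**2)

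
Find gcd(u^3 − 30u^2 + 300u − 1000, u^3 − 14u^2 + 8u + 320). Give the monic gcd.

u − 10

By polynomial division,
  u^3 − 30u^2 + 300u − 1000 = (u^3 − 14u^2 + 8u + 320) + (−16u^2 + 292u − 1320)
  u^3 − 14u^2 + 8u + 320 = (−(1/16)u − 17/64)(−16u^2 + 292u − 1320) + ((49/16)u − 245/8)
  −16u^2 + 292u − 1320 = (−(256/49)u + 2112/49)((49/16)u − 245/8) + (0)
Last nonzero remainder: (49/16)u − 245/8. Dividing through by 49/16 gives the monic gcd u − 10.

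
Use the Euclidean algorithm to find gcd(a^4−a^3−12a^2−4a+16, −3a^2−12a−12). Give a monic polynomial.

a^2+4a+4

Repeated division with remainder:
  a^4−a^3−12a^2−4a+16 = (−(1/3)a^2+(5/3)a−4/3)(−3a^2−12a−12) + (0)
Last nonzero remainder: −3a^2−12a−12. Dividing through by −3 gives the monic gcd a^2+4a+4.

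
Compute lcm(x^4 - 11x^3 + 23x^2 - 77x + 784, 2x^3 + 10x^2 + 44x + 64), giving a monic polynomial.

x^5 - 9x^4 + x^3 - 31x^2 + 630x + 1568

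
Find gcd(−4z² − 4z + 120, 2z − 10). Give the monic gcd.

Euclidean algorithm in ℚ[z]:
  −4z² − 4z + 120 = (−2z − 12)(2z − 10) + (0)
Last nonzero remainder: 2z − 10. Dividing through by 2 gives the monic gcd z − 5.

z − 5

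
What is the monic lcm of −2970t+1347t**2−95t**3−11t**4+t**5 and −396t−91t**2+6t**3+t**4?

−11880t+2418t**2+967t**3−139t**4−7t**5+t**6

Apply the Euclidean algorithm:
  t**5−11t**4−95t**3+1347t**2−2970t = (t−17)(t**4+6t**3−91t**2−396t) + (98t**3+196t**2−9702t)
  t**4+6t**3−91t**2−396t = ((1/98)t+2/49)(98t**3+196t**2−9702t) + (0)
Last nonzero remainder: 98t**3+196t**2−9702t. Dividing through by 98 gives the monic gcd t**3+2t**2−99t.
Then lcm(f, g) = f·g / gcd(f, g); expanding and making the result monic gives the answer.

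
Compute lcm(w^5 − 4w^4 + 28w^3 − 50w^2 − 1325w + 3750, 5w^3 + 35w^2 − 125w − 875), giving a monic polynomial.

w^6 + 3w^5 + 146w^3 − 1675w^2 − 5525w + 26250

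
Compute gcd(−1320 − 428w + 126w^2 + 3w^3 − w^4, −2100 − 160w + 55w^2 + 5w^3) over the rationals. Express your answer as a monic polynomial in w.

By polynomial division,
  −w^4 + 3w^3 + 126w^2 − 428w − 1320 = (−(1/5)w + 14/5)(5w^3 + 55w^2 − 160w − 2100) + (−60w^2 − 400w + 4560)
  5w^3 + 55w^2 − 160w − 2100 = (−(1/12)w − 13/36)(−60w^2 − 400w + 4560) + ((680/9)w − 1360/3)
  −60w^2 − 400w + 4560 = (−(27/34)w − 171/17)((680/9)w − 1360/3) + (0)
Last nonzero remainder: (680/9)w − 1360/3. Dividing through by 680/9 gives the monic gcd w − 6.

−6 + w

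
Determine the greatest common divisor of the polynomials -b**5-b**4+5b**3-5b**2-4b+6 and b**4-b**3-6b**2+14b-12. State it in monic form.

b**3+b**2-4b+6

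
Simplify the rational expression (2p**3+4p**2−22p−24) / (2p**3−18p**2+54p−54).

Apply the Euclidean algorithm:
  2p**3+4p**2−22p−24 = (2p**3−18p**2+54p−54) + (22p**2−76p+30)
  2p**3−18p**2+54p−54 = ((1/11)p−61/121)(22p**2−76p+30) + ((1568/121)p−4704/121)
  22p**2−76p+30 = ((1331/784)p−605/784)((1568/121)p−4704/121) + (0)
Last nonzero remainder: (1568/121)p−4704/121. Dividing through by 1568/121 gives the monic gcd p−3.
Cancel p−3 from numerator and denominator to get the reduced form.

(p**2+5p+4)/(p**2−6p+9)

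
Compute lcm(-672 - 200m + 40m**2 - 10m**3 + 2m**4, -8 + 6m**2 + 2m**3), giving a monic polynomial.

672 - 136m - 476m**2 - 70m**3 + 13m**4 - 4m**5 + m**6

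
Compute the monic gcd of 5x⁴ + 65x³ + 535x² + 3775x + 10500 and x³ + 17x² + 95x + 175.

x² + 12x + 35

Apply the Euclidean algorithm:
  5x⁴ + 65x³ + 535x² + 3775x + 10500 = (5x - 20)(x³ + 17x² + 95x + 175) + (400x² + 4800x + 14000)
  x³ + 17x² + 95x + 175 = ((1/400)x + 1/80)(400x² + 4800x + 14000) + (0)
Last nonzero remainder: 400x² + 4800x + 14000. Dividing through by 400 gives the monic gcd x² + 12x + 35.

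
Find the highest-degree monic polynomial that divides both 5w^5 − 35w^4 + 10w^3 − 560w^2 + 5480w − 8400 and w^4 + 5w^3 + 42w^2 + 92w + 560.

w^2 + 6w + 28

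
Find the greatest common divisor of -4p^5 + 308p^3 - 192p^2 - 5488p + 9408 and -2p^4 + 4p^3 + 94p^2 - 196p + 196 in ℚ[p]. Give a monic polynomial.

p^2 - 49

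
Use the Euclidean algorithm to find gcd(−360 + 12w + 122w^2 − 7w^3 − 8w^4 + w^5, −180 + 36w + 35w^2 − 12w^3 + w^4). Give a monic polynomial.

60 + 8w − 9w^2 + w^3

Euclidean algorithm in ℚ[w]:
  w^5 − 8w^4 − 7w^3 + 122w^2 + 12w − 360 = (w + 4)(w^4 − 12w^3 + 35w^2 + 36w − 180) + (6w^3 − 54w^2 + 48w + 360)
  w^4 − 12w^3 + 35w^2 + 36w − 180 = ((1/6)w − 1/2)(6w^3 − 54w^2 + 48w + 360) + (0)
Last nonzero remainder: 6w^3 − 54w^2 + 48w + 360. Dividing through by 6 gives the monic gcd w^3 − 9w^2 + 8w + 60.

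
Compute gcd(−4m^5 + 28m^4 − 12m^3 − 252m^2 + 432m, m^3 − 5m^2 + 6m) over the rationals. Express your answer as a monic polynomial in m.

m^2 − 3m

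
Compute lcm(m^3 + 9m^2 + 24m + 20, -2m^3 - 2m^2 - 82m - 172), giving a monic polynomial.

m^5 + 8m^4 + 58m^3 + 383m^2 + 1012m + 860

Euclidean algorithm in ℚ[m]:
  m^3 + 9m^2 + 24m + 20 = (-1/2)(-2m^3 - 2m^2 - 82m - 172) + (8m^2 - 17m - 66)
  -2m^3 - 2m^2 - 82m - 172 = (-(1/4)m - 25/32)(8m^2 - 17m - 66) + (-(3577/32)m - 3577/16)
  8m^2 - 17m - 66 = (-(256/3577)m + 1056/3577)(-(3577/32)m - 3577/16) + (0)
Last nonzero remainder: -(3577/32)m - 3577/16. Dividing through by -3577/32 gives the monic gcd m + 2.
Then lcm(f, g) = f·g / gcd(f, g); expanding and making the result monic gives the answer.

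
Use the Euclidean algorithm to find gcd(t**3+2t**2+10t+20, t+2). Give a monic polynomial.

t+2

Euclidean algorithm in ℚ[t]:
  t**3+2t**2+10t+20 = (t**2+10)(t+2) + (0)
The last nonzero remainder t+2 is already monic.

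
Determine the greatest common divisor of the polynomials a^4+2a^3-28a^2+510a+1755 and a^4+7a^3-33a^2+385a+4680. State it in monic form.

a^3-a^2-25a+585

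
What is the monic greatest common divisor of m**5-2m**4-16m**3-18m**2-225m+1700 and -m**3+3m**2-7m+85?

m**3-3m**2+7m-85

By polynomial division,
  m**5-2m**4-16m**3-18m**2-225m+1700 = (-m**2-m+20)(-m**3+3m**2-7m+85) + (0)
Last nonzero remainder: -m**3+3m**2-7m+85. Dividing through by -1 gives the monic gcd m**3-3m**2+7m-85.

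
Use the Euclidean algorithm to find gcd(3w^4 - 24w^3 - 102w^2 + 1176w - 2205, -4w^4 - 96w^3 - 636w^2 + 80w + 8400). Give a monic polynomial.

Euclidean algorithm in ℚ[w]:
  3w^4 - 24w^3 - 102w^2 + 1176w - 2205 = (-3/4)(-4w^4 - 96w^3 - 636w^2 + 80w + 8400) + (-96w^3 - 579w^2 + 1236w + 4095)
  -4w^4 - 96w^3 - 636w^2 + 80w + 8400 = ((1/24)w + 575/768)(-96w^3 - 579w^2 + 1236w + 4095) + (-(65025/256)w^2 - (65025/64)w + 1365525/256)
  -96w^3 - 579w^2 + 1236w + 4095 = ((8192/21675)w + 3328/4335)(-(65025/256)w^2 - (65025/64)w + 1365525/256) + (0)
Last nonzero remainder: -(65025/256)w^2 - (65025/64)w + 1365525/256. Dividing through by -65025/256 gives the monic gcd w^2 + 4w - 21.

w^2 + 4w - 21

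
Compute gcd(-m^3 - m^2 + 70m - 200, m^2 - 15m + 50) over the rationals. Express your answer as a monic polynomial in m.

m - 5

Apply the Euclidean algorithm:
  -m^3 - m^2 + 70m - 200 = (-m - 16)(m^2 - 15m + 50) + (-120m + 600)
  m^2 - 15m + 50 = (-(1/120)m + 1/12)(-120m + 600) + (0)
Last nonzero remainder: -120m + 600. Dividing through by -120 gives the monic gcd m - 5.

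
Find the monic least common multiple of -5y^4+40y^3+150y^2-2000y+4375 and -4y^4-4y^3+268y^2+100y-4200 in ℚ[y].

y^6-9y^5-52y^4+670y^3-375y^2-11125y+26250

Euclidean algorithm in ℚ[y]:
  -5y^4+40y^3+150y^2-2000y+4375 = (5/4)(-4y^4-4y^3+268y^2+100y-4200) + (45y^3-185y^2-2125y+9625)
  -4y^4-4y^3+268y^2+100y-4200 = (-(4/45)y-184/405)(45y^3-185y^2-2125y+9625) + (-(400/81)y^2-(800/81)y+14000/81)
  45y^3-185y^2-2125y+9625 = (-(729/80)y+891/16)(-(400/81)y^2-(800/81)y+14000/81) + (0)
Last nonzero remainder: -(400/81)y^2-(800/81)y+14000/81. Dividing through by -400/81 gives the monic gcd y^2+2y-35.
Then lcm(f, g) = f·g / gcd(f, g); expanding and making the result monic gives the answer.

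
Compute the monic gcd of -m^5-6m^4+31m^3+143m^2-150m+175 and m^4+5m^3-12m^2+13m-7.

m^3+6m^2-6m+7

Repeated division with remainder:
  -m^5-6m^4+31m^3+143m^2-150m+175 = (-m-1)(m^4+5m^3-12m^2+13m-7) + (24m^3+144m^2-144m+168)
  m^4+5m^3-12m^2+13m-7 = ((1/24)m-1/24)(24m^3+144m^2-144m+168) + (0)
Last nonzero remainder: 24m^3+144m^2-144m+168. Dividing through by 24 gives the monic gcd m^3+6m^2-6m+7.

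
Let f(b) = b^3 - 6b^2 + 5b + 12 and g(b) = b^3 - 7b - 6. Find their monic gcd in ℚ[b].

Euclidean algorithm in ℚ[b]:
  b^3 - 6b^2 + 5b + 12 = (b^3 - 7b - 6) + (-6b^2 + 12b + 18)
  b^3 - 7b - 6 = (-(1/6)b - 1/3)(-6b^2 + 12b + 18) + (0)
Last nonzero remainder: -6b^2 + 12b + 18. Dividing through by -6 gives the monic gcd b^2 - 2b - 3.

b^2 - 2b - 3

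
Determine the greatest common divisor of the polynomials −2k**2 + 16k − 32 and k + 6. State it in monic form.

1

Repeated division with remainder:
  −2k**2 + 16k − 32 = (−2k + 28)(k + 6) + (−200)
  k + 6 = (−(1/200)k − 3/100)(−200) + (0)
The last nonzero remainder is the constant −200, so the polynomials are coprime and gcd = 1.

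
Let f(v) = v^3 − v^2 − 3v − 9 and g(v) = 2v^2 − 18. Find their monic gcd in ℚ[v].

v − 3

By polynomial division,
  v^3 − v^2 − 3v − 9 = ((1/2)v − 1/2)(2v^2 − 18) + (6v − 18)
  2v^2 − 18 = ((1/3)v + 1)(6v − 18) + (0)
Last nonzero remainder: 6v − 18. Dividing through by 6 gives the monic gcd v − 3.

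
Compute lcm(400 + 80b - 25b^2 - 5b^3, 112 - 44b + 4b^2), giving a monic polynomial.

By polynomial division,
  -5b^3 - 25b^2 + 80b + 400 = (-(5/4)b - 20)(4b^2 - 44b + 112) + (-660b + 2640)
  4b^2 - 44b + 112 = (-(1/165)b + 7/165)(-660b + 2640) + (0)
Last nonzero remainder: -660b + 2640. Dividing through by -660 gives the monic gcd b - 4.
Then lcm(f, g) = f·g / gcd(f, g); expanding and making the result monic gives the answer.

560 + 32b - 51b^2 - 2b^3 + b^4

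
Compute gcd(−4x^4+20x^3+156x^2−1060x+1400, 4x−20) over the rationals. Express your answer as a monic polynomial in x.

Euclidean algorithm in ℚ[x]:
  −4x^4+20x^3+156x^2−1060x+1400 = (−x^3+39x−70)(4x−20) + (0)
Last nonzero remainder: 4x−20. Dividing through by 4 gives the monic gcd x−5.

x−5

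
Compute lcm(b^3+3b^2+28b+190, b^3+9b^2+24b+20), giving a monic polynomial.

Euclidean algorithm in ℚ[b]:
  b^3+3b^2+28b+190 = (b^3+9b^2+24b+20) + (-6b^2+4b+170)
  b^3+9b^2+24b+20 = (-(1/6)b-29/18)(-6b^2+4b+170) + ((529/9)b+2645/9)
  -6b^2+4b+170 = (-(54/529)b+306/529)((529/9)b+2645/9) + (0)
Last nonzero remainder: (529/9)b+2645/9. Dividing through by 529/9 gives the monic gcd b+5.
Then lcm(f, g) = f·g / gcd(f, g); expanding and making the result monic gives the answer.

b^5+7b^4+44b^3+314b^2+872b+760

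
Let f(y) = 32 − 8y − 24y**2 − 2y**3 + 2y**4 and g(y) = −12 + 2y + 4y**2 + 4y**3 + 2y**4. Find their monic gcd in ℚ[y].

By polynomial division,
  2y**4 − 2y**3 − 24y**2 − 8y + 32 = (2y**4 + 4y**3 + 4y**2 + 2y − 12) + (−6y**3 − 28y**2 − 10y + 44)
  2y**4 + 4y**3 + 4y**2 + 2y − 12 = (−(1/3)y + 8/9)(−6y**3 − 28y**2 − 10y + 44) + ((230/9)y**2 + (230/9)y − 460/9)
  −6y**3 − 28y**2 − 10y + 44 = (−(27/115)y − 99/115)((230/9)y**2 + (230/9)y − 460/9) + (0)
Last nonzero remainder: (230/9)y**2 + (230/9)y − 460/9. Dividing through by 230/9 gives the monic gcd y**2 + y − 2.

−2 + y + y**2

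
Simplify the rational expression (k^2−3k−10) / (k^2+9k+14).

Repeated division with remainder:
  k^2−3k−10 = (k^2+9k+14) + (−12k−24)
  k^2+9k+14 = (−(1/12)k−7/12)(−12k−24) + (0)
Last nonzero remainder: −12k−24. Dividing through by −12 gives the monic gcd k+2.
Cancel k+2 from numerator and denominator to get the reduced form.

(k−5)/(k+7)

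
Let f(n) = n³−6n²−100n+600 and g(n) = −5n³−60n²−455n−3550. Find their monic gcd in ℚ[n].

Repeated division with remainder:
  n³−6n²−100n+600 = (−1/5)(−5n³−60n²−455n−3550) + (−18n²−191n−110)
  −5n³−60n²−455n−3550 = ((5/18)n+125/324)(−18n²−191n−110) + (−(113645/324)n−568225/162)
  −18n²−191n−110 = ((5832/113645)n+3564/113645)(−(113645/324)n−568225/162) + (0)
Last nonzero remainder: −(113645/324)n−568225/162. Dividing through by −113645/324 gives the monic gcd n+10.

n+10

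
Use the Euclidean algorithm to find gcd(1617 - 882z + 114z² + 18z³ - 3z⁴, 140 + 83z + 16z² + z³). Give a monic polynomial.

7 + z

By polynomial division,
  -3z⁴ + 18z³ + 114z² - 882z + 1617 = (-3z + 66)(z³ + 16z² + 83z + 140) + (-693z² - 5940z - 7623)
  z³ + 16z² + 83z + 140 = (-(1/693)z - 52/4851)(-693z² - 5940z - 7623) + ((408/49)z + 408/7)
  -693z² - 5940z - 7623 = (-(11319/136)z - 17787/136)((408/49)z + 408/7) + (0)
Last nonzero remainder: (408/49)z + 408/7. Dividing through by 408/49 gives the monic gcd z + 7.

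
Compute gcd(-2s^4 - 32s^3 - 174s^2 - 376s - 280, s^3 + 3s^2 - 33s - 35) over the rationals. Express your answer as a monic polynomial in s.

Euclidean algorithm in ℚ[s]:
  -2s^4 - 32s^3 - 174s^2 - 376s - 280 = (-2s - 26)(s^3 + 3s^2 - 33s - 35) + (-162s^2 - 1304s - 1190)
  s^3 + 3s^2 - 33s - 35 = (-(1/162)s + 409/13122)(-162s^2 - 1304s - 1190) + ((1960/6561)s + 13720/6561)
  -162s^2 - 1304s - 1190 = (-(531441/980)s - 111537/196)((1960/6561)s + 13720/6561) + (0)
Last nonzero remainder: (1960/6561)s + 13720/6561. Dividing through by 1960/6561 gives the monic gcd s + 7.

s + 7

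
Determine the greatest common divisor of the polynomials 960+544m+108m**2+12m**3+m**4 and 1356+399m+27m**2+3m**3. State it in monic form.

Repeated division with remainder:
  m**4+12m**3+108m**2+544m+960 = ((1/3)m+1)(3m**3+27m**2+399m+1356) + (-52m**2-307m-396)
  3m**3+27m**2+399m+1356 = (-(3/52)m-483/2704)(-52m**2-307m-396) + ((868839/2704)m+868839/676)
  -52m**2-307m-396 = (-(140608/868839)m-89232/289613)((868839/2704)m+868839/676) + (0)
Last nonzero remainder: (868839/2704)m+868839/676. Dividing through by 868839/2704 gives the monic gcd m+4.

4+m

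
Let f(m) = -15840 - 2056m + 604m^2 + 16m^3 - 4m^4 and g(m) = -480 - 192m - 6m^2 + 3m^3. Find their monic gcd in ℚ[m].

Euclidean algorithm in ℚ[m]:
  -4m^4 + 16m^3 + 604m^2 - 2056m - 15840 = (-(4/3)m + 8/3)(3m^3 - 6m^2 - 192m - 480) + (364m^2 - 2184m - 14560)
  3m^3 - 6m^2 - 192m - 480 = ((3/364)m + 3/91)(364m^2 - 2184m - 14560) + (0)
Last nonzero remainder: 364m^2 - 2184m - 14560. Dividing through by 364 gives the monic gcd m^2 - 6m - 40.

-40 - 6m + m^2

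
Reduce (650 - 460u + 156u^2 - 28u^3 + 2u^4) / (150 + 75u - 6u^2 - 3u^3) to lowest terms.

Euclidean algorithm in ℚ[u]:
  2u^4 - 28u^3 + 156u^2 - 460u + 650 = (-(2/3)u + 32/3)(-3u^3 - 6u^2 + 75u + 150) + (270u^2 - 1160u - 950)
  -3u^3 - 6u^2 + 75u + 150 = (-(1/90)u - 17/243)(270u^2 - 1160u - 950) + (-(4060/243)u + 20300/243)
  270u^2 - 1160u - 950 = (-(6561/406)u - 4617/406)(-(4060/243)u + 20300/243) + (0)
Last nonzero remainder: -(4060/243)u + 20300/243. Dividing through by -4060/243 gives the monic gcd u - 5.
Cancel u - 5 from numerator and denominator to get the reduced form.

(130 - 66u + 18u^2 - 2u^3)/(30 + 21u + 3u^2)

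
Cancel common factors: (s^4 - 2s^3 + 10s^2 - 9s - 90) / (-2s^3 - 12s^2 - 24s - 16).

Repeated division with remainder:
  s^4 - 2s^3 + 10s^2 - 9s - 90 = (-(1/2)s + 4)(-2s^3 - 12s^2 - 24s - 16) + (46s^2 + 79s - 26)
  -2s^3 - 12s^2 - 24s - 16 = (-(1/23)s - 197/1058)(46s^2 + 79s - 26) + (-(11025/1058)s - 11025/529)
  46s^2 + 79s - 26 = (-(48668/11025)s + 13754/11025)(-(11025/1058)s - 11025/529) + (0)
Last nonzero remainder: -(11025/1058)s - 11025/529. Dividing through by -11025/1058 gives the monic gcd s + 2.
Cancel s + 2 from numerator and denominator to get the reduced form.

(-s^3 + 4s^2 - 18s + 45)/(2s^2 + 8s + 8)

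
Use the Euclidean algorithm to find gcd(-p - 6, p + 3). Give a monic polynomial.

By polynomial division,
  -p - 6 = (-1)(p + 3) + (-3)
  p + 3 = (-(1/3)p - 1)(-3) + (0)
The last nonzero remainder is the constant -3, so the polynomials are coprime and gcd = 1.

1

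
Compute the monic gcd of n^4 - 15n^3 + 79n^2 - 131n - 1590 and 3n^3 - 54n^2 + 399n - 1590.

Repeated division with remainder:
  n^4 - 15n^3 + 79n^2 - 131n - 1590 = ((1/3)n + 1)(3n^3 - 54n^2 + 399n - 1590) + (0)
Last nonzero remainder: 3n^3 - 54n^2 + 399n - 1590. Dividing through by 3 gives the monic gcd n^3 - 18n^2 + 133n - 530.

n^3 - 18n^2 + 133n - 530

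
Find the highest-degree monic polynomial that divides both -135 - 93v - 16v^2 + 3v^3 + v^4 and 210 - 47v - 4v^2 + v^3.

Repeated division with remainder:
  v^4 + 3v^3 - 16v^2 - 93v - 135 = (v + 7)(v^3 - 4v^2 - 47v + 210) + (59v^2 + 26v - 1605)
  v^3 - 4v^2 - 47v + 210 = ((1/59)v - 262/3481)(59v^2 + 26v - 1605) + (-(62100/3481)v + 310500/3481)
  59v^2 + 26v - 1605 = (-(205379/62100)v - 372467/20700)(-(62100/3481)v + 310500/3481) + (0)
Last nonzero remainder: -(62100/3481)v + 310500/3481. Dividing through by -62100/3481 gives the monic gcd v - 5.

-5 + v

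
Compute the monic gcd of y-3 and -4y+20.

Apply the Euclidean algorithm:
  y-3 = (-1/4)(-4y+20) + (2)
  -4y+20 = (-2y+10)(2) + (0)
The last nonzero remainder is the constant 2, so the polynomials are coprime and gcd = 1.

1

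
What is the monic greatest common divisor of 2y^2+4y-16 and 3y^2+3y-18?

y-2

Repeated division with remainder:
  2y^2+4y-16 = (2/3)(3y^2+3y-18) + (2y-4)
  3y^2+3y-18 = ((3/2)y+9/2)(2y-4) + (0)
Last nonzero remainder: 2y-4. Dividing through by 2 gives the monic gcd y-2.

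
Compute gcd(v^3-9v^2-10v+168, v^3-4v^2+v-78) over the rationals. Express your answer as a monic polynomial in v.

v-6

Repeated division with remainder:
  v^3-9v^2-10v+168 = (v^3-4v^2+v-78) + (-5v^2-11v+246)
  v^3-4v^2+v-78 = (-(1/5)v+31/25)(-5v^2-11v+246) + ((1596/25)v-9576/25)
  -5v^2-11v+246 = (-(125/1596)v-1025/1596)((1596/25)v-9576/25) + (0)
Last nonzero remainder: (1596/25)v-9576/25. Dividing through by 1596/25 gives the monic gcd v-6.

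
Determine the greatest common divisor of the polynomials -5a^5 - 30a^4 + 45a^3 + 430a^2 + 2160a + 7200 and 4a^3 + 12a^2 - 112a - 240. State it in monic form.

a^2 + a - 30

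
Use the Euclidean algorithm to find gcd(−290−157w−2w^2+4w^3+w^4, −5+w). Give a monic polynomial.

Repeated division with remainder:
  w^4+4w^3−2w^2−157w−290 = (w^3+9w^2+43w+58)(w−5) + (0)
The last nonzero remainder w−5 is already monic.

−5+w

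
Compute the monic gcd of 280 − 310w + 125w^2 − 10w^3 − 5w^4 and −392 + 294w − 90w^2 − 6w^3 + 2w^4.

28 − 17w + 4w^2 + w^3

By polynomial division,
  −5w^4 − 10w^3 + 125w^2 − 310w + 280 = (−5/2)(2w^4 − 6w^3 − 90w^2 + 294w − 392) + (−25w^3 − 100w^2 + 425w − 700)
  2w^4 − 6w^3 − 90w^2 + 294w − 392 = (−(2/25)w + 14/25)(−25w^3 − 100w^2 + 425w − 700) + (0)
Last nonzero remainder: −25w^3 − 100w^2 + 425w − 700. Dividing through by −25 gives the monic gcd w^3 + 4w^2 − 17w + 28.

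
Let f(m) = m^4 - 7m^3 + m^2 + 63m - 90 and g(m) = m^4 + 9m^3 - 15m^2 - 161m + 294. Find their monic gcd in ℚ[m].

m^2 - 5m + 6

By polynomial division,
  m^4 - 7m^3 + m^2 + 63m - 90 = (m^4 + 9m^3 - 15m^2 - 161m + 294) + (-16m^3 + 16m^2 + 224m - 384)
  m^4 + 9m^3 - 15m^2 - 161m + 294 = (-(1/16)m - 5/8)(-16m^3 + 16m^2 + 224m - 384) + (9m^2 - 45m + 54)
  -16m^3 + 16m^2 + 224m - 384 = (-(16/9)m - 64/9)(9m^2 - 45m + 54) + (0)
Last nonzero remainder: 9m^2 - 45m + 54. Dividing through by 9 gives the monic gcd m^2 - 5m + 6.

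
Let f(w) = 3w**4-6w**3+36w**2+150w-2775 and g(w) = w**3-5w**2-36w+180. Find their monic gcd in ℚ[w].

w-5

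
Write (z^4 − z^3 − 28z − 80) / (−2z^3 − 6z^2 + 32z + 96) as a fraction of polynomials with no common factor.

By polynomial division,
  z^4 − z^3 − 28z − 80 = (−(1/2)z + 2)(−2z^3 − 6z^2 + 32z + 96) + (28z^2 − 44z − 272)
  −2z^3 − 6z^2 + 32z + 96 = (−(1/14)z − 16/49)(28z^2 − 44z − 272) + (−(88/49)z + 352/49)
  28z^2 − 44z − 272 = (−(343/22)z − 833/22)(−(88/49)z + 352/49) + (0)
Last nonzero remainder: −(88/49)z + 352/49. Dividing through by −88/49 gives the monic gcd z − 4.
Cancel z − 4 from numerator and denominator to get the reduced form.

(−z^3 − 3z^2 − 12z − 20)/(2z^2 + 14z + 24)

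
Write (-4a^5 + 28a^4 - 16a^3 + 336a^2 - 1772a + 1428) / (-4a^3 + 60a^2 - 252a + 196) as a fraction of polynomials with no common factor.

(a^3 + a^2 + 5a - 51)/(a - 7)

By polynomial division,
  -4a^5 + 28a^4 - 16a^3 + 336a^2 - 1772a + 1428 = (a^2 + 8a + 61)(-4a^3 + 60a^2 - 252a + 196) + (-1504a^2 + 12032a - 10528)
  -4a^3 + 60a^2 - 252a + 196 = ((1/376)a - 7/376)(-1504a^2 + 12032a - 10528) + (0)
Last nonzero remainder: -1504a^2 + 12032a - 10528. Dividing through by -1504 gives the monic gcd a^2 - 8a + 7.
Cancel a^2 - 8a + 7 from numerator and denominator to get the reduced form.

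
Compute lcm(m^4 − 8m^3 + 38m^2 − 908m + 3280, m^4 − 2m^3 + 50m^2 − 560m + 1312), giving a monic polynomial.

m^5 − 12m^4 + 70m^3 − 1060m^2 + 6912m − 13120

Repeated division with remainder:
  m^4 − 8m^3 + 38m^2 − 908m + 3280 = (m^4 − 2m^3 + 50m^2 − 560m + 1312) + (−6m^3 − 12m^2 − 348m + 1968)
  m^4 − 2m^3 + 50m^2 − 560m + 1312 = (−(1/6)m + 2/3)(−6m^3 − 12m^2 − 348m + 1968) + (0)
Last nonzero remainder: −6m^3 − 12m^2 − 348m + 1968. Dividing through by −6 gives the monic gcd m^3 + 2m^2 + 58m − 328.
Then lcm(f, g) = f·g / gcd(f, g); expanding and making the result monic gives the answer.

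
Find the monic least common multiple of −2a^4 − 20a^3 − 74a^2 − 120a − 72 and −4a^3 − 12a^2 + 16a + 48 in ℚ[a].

By polynomial division,
  −2a^4 − 20a^3 − 74a^2 − 120a − 72 = ((1/2)a + 7/2)(−4a^3 − 12a^2 + 16a + 48) + (−40a^2 − 200a − 240)
  −4a^3 − 12a^2 + 16a + 48 = ((1/10)a − 1/5)(−40a^2 − 200a − 240) + (0)
Last nonzero remainder: −40a^2 − 200a − 240. Dividing through by −40 gives the monic gcd a^2 + 5a + 6.
Then lcm(f, g) = f·g / gcd(f, g); expanding and making the result monic gives the answer.

a^5 + 8a^4 + 17a^3 − 14a^2 − 84a − 72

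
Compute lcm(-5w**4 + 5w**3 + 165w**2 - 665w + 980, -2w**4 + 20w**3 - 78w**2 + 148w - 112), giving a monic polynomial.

w**5 - 3w**4 - 31w**3 + 199w**2 - 462w + 392

By polynomial division,
  -5w**4 + 5w**3 + 165w**2 - 665w + 980 = (5/2)(-2w**4 + 20w**3 - 78w**2 + 148w - 112) + (-45w**3 + 360w**2 - 1035w + 1260)
  -2w**4 + 20w**3 - 78w**2 + 148w - 112 = ((2/45)w - 4/45)(-45w**3 + 360w**2 - 1035w + 1260) + (0)
Last nonzero remainder: -45w**3 + 360w**2 - 1035w + 1260. Dividing through by -45 gives the monic gcd w**3 - 8w**2 + 23w - 28.
Then lcm(f, g) = f·g / gcd(f, g); expanding and making the result monic gives the answer.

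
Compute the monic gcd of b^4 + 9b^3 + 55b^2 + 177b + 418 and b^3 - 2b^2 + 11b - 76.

By polynomial division,
  b^4 + 9b^3 + 55b^2 + 177b + 418 = (b + 11)(b^3 - 2b^2 + 11b - 76) + (66b^2 + 132b + 1254)
  b^3 - 2b^2 + 11b - 76 = ((1/66)b - 2/33)(66b^2 + 132b + 1254) + (0)
Last nonzero remainder: 66b^2 + 132b + 1254. Dividing through by 66 gives the monic gcd b^2 + 2b + 19.

b^2 + 2b + 19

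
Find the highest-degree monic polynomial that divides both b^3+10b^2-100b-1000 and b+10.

b+10

By polynomial division,
  b^3+10b^2-100b-1000 = (b^2-100)(b+10) + (0)
The last nonzero remainder b+10 is already monic.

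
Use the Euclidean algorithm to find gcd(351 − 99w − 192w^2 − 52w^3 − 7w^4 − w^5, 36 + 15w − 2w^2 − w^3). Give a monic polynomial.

9 + 6w + w^2

By polynomial division,
  −w^5 − 7w^4 − 52w^3 − 192w^2 − 99w + 351 = (w^2 + 5w + 57)(−w^3 − 2w^2 + 15w + 36) + (−189w^2 − 1134w − 1701)
  −w^3 − 2w^2 + 15w + 36 = ((1/189)w − 4/189)(−189w^2 − 1134w − 1701) + (0)
Last nonzero remainder: −189w^2 − 1134w − 1701. Dividing through by −189 gives the monic gcd w^2 + 6w + 9.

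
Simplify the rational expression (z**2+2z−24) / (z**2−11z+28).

(z+6)/(z−7)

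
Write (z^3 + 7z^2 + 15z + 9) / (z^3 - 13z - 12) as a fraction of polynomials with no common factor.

(z + 3)/(z - 4)

Repeated division with remainder:
  z^3 + 7z^2 + 15z + 9 = (z^3 - 13z - 12) + (7z^2 + 28z + 21)
  z^3 - 13z - 12 = ((1/7)z - 4/7)(7z^2 + 28z + 21) + (0)
Last nonzero remainder: 7z^2 + 28z + 21. Dividing through by 7 gives the monic gcd z^2 + 4z + 3.
Cancel z^2 + 4z + 3 from numerator and denominator to get the reduced form.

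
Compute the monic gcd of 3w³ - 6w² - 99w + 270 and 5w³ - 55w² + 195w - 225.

w² - 8w + 15

Euclidean algorithm in ℚ[w]:
  3w³ - 6w² - 99w + 270 = (3/5)(5w³ - 55w² + 195w - 225) + (27w² - 216w + 405)
  5w³ - 55w² + 195w - 225 = ((5/27)w - 5/9)(27w² - 216w + 405) + (0)
Last nonzero remainder: 27w² - 216w + 405. Dividing through by 27 gives the monic gcd w² - 8w + 15.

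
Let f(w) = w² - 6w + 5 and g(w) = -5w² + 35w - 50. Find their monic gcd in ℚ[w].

Apply the Euclidean algorithm:
  w² - 6w + 5 = (-1/5)(-5w² + 35w - 50) + (w - 5)
  -5w² + 35w - 50 = (-5w + 10)(w - 5) + (0)
The last nonzero remainder w - 5 is already monic.

w - 5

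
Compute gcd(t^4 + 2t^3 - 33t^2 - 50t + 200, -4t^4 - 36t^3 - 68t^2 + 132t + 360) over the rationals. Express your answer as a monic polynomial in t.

t^2 + 3t - 10

By polynomial division,
  t^4 + 2t^3 - 33t^2 - 50t + 200 = (-1/4)(-4t^4 - 36t^3 - 68t^2 + 132t + 360) + (-7t^3 - 50t^2 - 17t + 290)
  -4t^4 - 36t^3 - 68t^2 + 132t + 360 = ((4/7)t + 52/49)(-7t^3 - 50t^2 - 17t + 290) + (-(256/49)t^2 - (768/49)t + 2560/49)
  -7t^3 - 50t^2 - 17t + 290 = ((343/256)t + 1421/256)(-(256/49)t^2 - (768/49)t + 2560/49) + (0)
Last nonzero remainder: -(256/49)t^2 - (768/49)t + 2560/49. Dividing through by -256/49 gives the monic gcd t^2 + 3t - 10.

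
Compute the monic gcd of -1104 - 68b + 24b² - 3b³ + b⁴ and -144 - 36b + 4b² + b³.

By polynomial division,
  b⁴ - 3b³ + 24b² - 68b - 1104 = (b - 7)(b³ + 4b² - 36b - 144) + (88b² - 176b - 2112)
  b³ + 4b² - 36b - 144 = ((1/88)b + 3/44)(88b² - 176b - 2112) + (0)
Last nonzero remainder: 88b² - 176b - 2112. Dividing through by 88 gives the monic gcd b² - 2b - 24.

-24 - 2b + b²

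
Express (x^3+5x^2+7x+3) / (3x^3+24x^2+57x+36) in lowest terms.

Euclidean algorithm in ℚ[x]:
  x^3+5x^2+7x+3 = (1/3)(3x^3+24x^2+57x+36) + (-3x^2-12x-9)
  3x^3+24x^2+57x+36 = (-x-4)(-3x^2-12x-9) + (0)
Last nonzero remainder: -3x^2-12x-9. Dividing through by -3 gives the monic gcd x^2+4x+3.
Cancel x^2+4x+3 from numerator and denominator to get the reduced form.

(x+1)/(3x+12)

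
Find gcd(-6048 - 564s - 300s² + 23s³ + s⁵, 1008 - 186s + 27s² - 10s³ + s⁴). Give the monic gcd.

-168 + 3s - 4s² + s³

By polynomial division,
  s⁵ + 23s³ - 300s² - 564s - 6048 = (s + 10)(s⁴ - 10s³ + 27s² - 186s + 1008) + (96s³ - 384s² + 288s - 16128)
  s⁴ - 10s³ + 27s² - 186s + 1008 = ((1/96)s - 1/16)(96s³ - 384s² + 288s - 16128) + (0)
Last nonzero remainder: 96s³ - 384s² + 288s - 16128. Dividing through by 96 gives the monic gcd s³ - 4s² + 3s - 168.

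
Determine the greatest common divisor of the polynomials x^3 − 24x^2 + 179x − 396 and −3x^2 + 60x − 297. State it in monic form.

Repeated division with remainder:
  x^3 − 24x^2 + 179x − 396 = (−(1/3)x + 4/3)(−3x^2 + 60x − 297) + (0)
Last nonzero remainder: −3x^2 + 60x − 297. Dividing through by −3 gives the monic gcd x^2 − 20x + 99.

x^2 − 20x + 99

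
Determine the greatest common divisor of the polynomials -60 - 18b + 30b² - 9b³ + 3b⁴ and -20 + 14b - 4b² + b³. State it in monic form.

-20 + 14b - 4b² + b³

Euclidean algorithm in ℚ[b]:
  3b⁴ - 9b³ + 30b² - 18b - 60 = (3b + 3)(b³ - 4b² + 14b - 20) + (0)
The last nonzero remainder b³ - 4b² + 14b - 20 is already monic.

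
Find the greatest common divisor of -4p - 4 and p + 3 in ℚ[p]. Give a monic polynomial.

1

Euclidean algorithm in ℚ[p]:
  -4p - 4 = (-4)(p + 3) + (8)
  p + 3 = ((1/8)p + 3/8)(8) + (0)
The last nonzero remainder is the constant 8, so the polynomials are coprime and gcd = 1.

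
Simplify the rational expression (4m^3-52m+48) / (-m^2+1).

(-4m^2-4m+48)/(m+1)

By polynomial division,
  4m^3-52m+48 = (-4m)(-m^2+1) + (-48m+48)
  -m^2+1 = ((1/48)m+1/48)(-48m+48) + (0)
Last nonzero remainder: -48m+48. Dividing through by -48 gives the monic gcd m-1.
Cancel m-1 from numerator and denominator to get the reduced form.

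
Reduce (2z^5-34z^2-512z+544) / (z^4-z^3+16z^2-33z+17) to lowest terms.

By polynomial division,
  2z^5-34z^2-512z+544 = (2z+2)(z^4-z^3+16z^2-33z+17) + (-30z^3-480z+510)
  z^4-z^3+16z^2-33z+17 = (-(1/30)z+1/30)(-30z^3-480z+510) + (0)
Last nonzero remainder: -30z^3-480z+510. Dividing through by -30 gives the monic gcd z^3+16z-17.
Cancel z^3+16z-17 from numerator and denominator to get the reduced form.

(2z^2-32)/(z-1)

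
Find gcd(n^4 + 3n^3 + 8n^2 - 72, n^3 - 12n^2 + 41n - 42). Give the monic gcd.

Apply the Euclidean algorithm:
  n^4 + 3n^3 + 8n^2 - 72 = (n + 15)(n^3 - 12n^2 + 41n - 42) + (147n^2 - 573n + 558)
  n^3 - 12n^2 + 41n - 42 = ((1/147)n - 397/7203)(147n^2 - 573n + 558) + ((13500/2401)n - 27000/2401)
  147n^2 - 573n + 558 = ((117649/4500)n - 74431/1500)((13500/2401)n - 27000/2401) + (0)
Last nonzero remainder: (13500/2401)n - 27000/2401. Dividing through by 13500/2401 gives the monic gcd n - 2.

n - 2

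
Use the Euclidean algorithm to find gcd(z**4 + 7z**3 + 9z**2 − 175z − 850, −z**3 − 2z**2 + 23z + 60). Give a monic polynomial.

Repeated division with remainder:
  z**4 + 7z**3 + 9z**2 − 175z − 850 = (−z − 5)(−z**3 − 2z**2 + 23z + 60) + (22z**2 − 550)
  −z**3 − 2z**2 + 23z + 60 = (−(1/22)z − 1/11)(22z**2 − 550) + (−2z + 10)
  22z**2 − 550 = (−11z − 55)(−2z + 10) + (0)
Last nonzero remainder: −2z + 10. Dividing through by −2 gives the monic gcd z − 5.

z − 5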